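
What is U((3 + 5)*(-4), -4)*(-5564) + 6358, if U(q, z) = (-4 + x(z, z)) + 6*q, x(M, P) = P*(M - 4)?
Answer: 918854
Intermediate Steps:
x(M, P) = P*(-4 + M)
U(q, z) = -4 + 6*q + z*(-4 + z) (U(q, z) = (-4 + z*(-4 + z)) + 6*q = -4 + 6*q + z*(-4 + z))
U((3 + 5)*(-4), -4)*(-5564) + 6358 = (-4 + 6*((3 + 5)*(-4)) - 4*(-4 - 4))*(-5564) + 6358 = (-4 + 6*(8*(-4)) - 4*(-8))*(-5564) + 6358 = (-4 + 6*(-32) + 32)*(-5564) + 6358 = (-4 - 192 + 32)*(-5564) + 6358 = -164*(-5564) + 6358 = 912496 + 6358 = 918854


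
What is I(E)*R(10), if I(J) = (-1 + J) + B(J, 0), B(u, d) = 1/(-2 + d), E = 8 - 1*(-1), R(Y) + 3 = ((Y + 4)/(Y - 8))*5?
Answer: 240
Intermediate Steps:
R(Y) = -3 + 5*(4 + Y)/(-8 + Y) (R(Y) = -3 + ((Y + 4)/(Y - 8))*5 = -3 + ((4 + Y)/(-8 + Y))*5 = -3 + 5*(4 + Y)/(-8 + Y))
E = 9 (E = 8 + 1 = 9)
I(J) = -3/2 + J (I(J) = (-1 + J) + 1/(-2 + 0) = (-1 + J) + 1/(-2) = (-1 + J) - ½ = -3/2 + J)
I(E)*R(10) = (-3/2 + 9)*(2*(22 + 10)/(-8 + 10)) = 15*(2*32/2)/2 = 15*(2*(½)*32)/2 = (15/2)*32 = 240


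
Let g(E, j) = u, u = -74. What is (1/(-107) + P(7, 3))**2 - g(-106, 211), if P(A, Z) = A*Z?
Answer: 5891742/11449 ≈ 514.61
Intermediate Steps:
g(E, j) = -74
(1/(-107) + P(7, 3))**2 - g(-106, 211) = (1/(-107) + 7*3)**2 - 1*(-74) = (-1/107 + 21)**2 + 74 = (2246/107)**2 + 74 = 5044516/11449 + 74 = 5891742/11449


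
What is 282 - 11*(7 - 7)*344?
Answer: 282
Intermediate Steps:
282 - 11*(7 - 7)*344 = 282 - 11*0*344 = 282 + 0*344 = 282 + 0 = 282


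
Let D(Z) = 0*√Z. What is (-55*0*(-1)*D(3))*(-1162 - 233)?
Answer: 0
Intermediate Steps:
D(Z) = 0
(-55*0*(-1)*D(3))*(-1162 - 233) = (-55*0*(-1)*0)*(-1162 - 233) = -0*0*(-1395) = -55*0*(-1395) = 0*(-1395) = 0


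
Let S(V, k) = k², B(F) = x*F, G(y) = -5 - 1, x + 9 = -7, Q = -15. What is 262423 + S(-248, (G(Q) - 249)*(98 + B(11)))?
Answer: 395874523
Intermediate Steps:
x = -16 (x = -9 - 7 = -16)
G(y) = -6
B(F) = -16*F
262423 + S(-248, (G(Q) - 249)*(98 + B(11))) = 262423 + ((-6 - 249)*(98 - 16*11))² = 262423 + (-255*(98 - 176))² = 262423 + (-255*(-78))² = 262423 + 19890² = 262423 + 395612100 = 395874523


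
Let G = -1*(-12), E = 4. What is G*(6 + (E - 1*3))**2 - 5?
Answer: 583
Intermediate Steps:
G = 12
G*(6 + (E - 1*3))**2 - 5 = 12*(6 + (4 - 1*3))**2 - 5 = 12*(6 + (4 - 3))**2 - 5 = 12*(6 + 1)**2 - 5 = 12*7**2 - 5 = 12*49 - 5 = 588 - 5 = 583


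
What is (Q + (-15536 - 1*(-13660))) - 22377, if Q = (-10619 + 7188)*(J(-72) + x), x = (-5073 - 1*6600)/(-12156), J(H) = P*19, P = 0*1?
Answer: -111623177/4052 ≈ -27548.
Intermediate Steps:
P = 0
J(H) = 0 (J(H) = 0*19 = 0)
x = 3891/4052 (x = (-5073 - 6600)*(-1/12156) = -11673*(-1/12156) = 3891/4052 ≈ 0.96027)
Q = -13350021/4052 (Q = (-10619 + 7188)*(0 + 3891/4052) = -3431*3891/4052 = -13350021/4052 ≈ -3294.7)
(Q + (-15536 - 1*(-13660))) - 22377 = (-13350021/4052 + (-15536 - 1*(-13660))) - 22377 = (-13350021/4052 + (-15536 + 13660)) - 22377 = (-13350021/4052 - 1876) - 22377 = -20951573/4052 - 22377 = -111623177/4052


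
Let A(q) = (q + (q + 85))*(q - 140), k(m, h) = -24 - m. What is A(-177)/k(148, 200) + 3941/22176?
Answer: -67512007/136224 ≈ -495.60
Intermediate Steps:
A(q) = (-140 + q)*(85 + 2*q) (A(q) = (q + (85 + q))*(-140 + q) = (85 + 2*q)*(-140 + q) = (-140 + q)*(85 + 2*q))
A(-177)/k(148, 200) + 3941/22176 = (-11900 - 195*(-177) + 2*(-177)**2)/(-24 - 1*148) + 3941/22176 = (-11900 + 34515 + 2*31329)/(-24 - 148) + 3941*(1/22176) = (-11900 + 34515 + 62658)/(-172) + 563/3168 = 85273*(-1/172) + 563/3168 = -85273/172 + 563/3168 = -67512007/136224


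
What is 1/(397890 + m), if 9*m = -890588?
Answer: 9/2690422 ≈ 3.3452e-6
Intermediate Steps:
m = -890588/9 (m = (⅑)*(-890588) = -890588/9 ≈ -98954.)
1/(397890 + m) = 1/(397890 - 890588/9) = 1/(2690422/9) = 9/2690422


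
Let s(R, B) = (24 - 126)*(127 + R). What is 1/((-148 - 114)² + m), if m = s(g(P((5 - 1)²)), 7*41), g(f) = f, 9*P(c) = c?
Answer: 3/166526 ≈ 1.8015e-5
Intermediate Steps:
P(c) = c/9
s(R, B) = -12954 - 102*R (s(R, B) = -102*(127 + R) = -12954 - 102*R)
m = -39406/3 (m = -12954 - 34*(5 - 1)²/3 = -12954 - 34*4²/3 = -12954 - 34*16/3 = -12954 - 102*16/9 = -12954 - 544/3 = -39406/3 ≈ -13135.)
1/((-148 - 114)² + m) = 1/((-148 - 114)² - 39406/3) = 1/((-262)² - 39406/3) = 1/(68644 - 39406/3) = 1/(166526/3) = 3/166526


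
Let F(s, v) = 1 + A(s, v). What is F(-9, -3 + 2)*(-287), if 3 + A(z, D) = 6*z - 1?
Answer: 16359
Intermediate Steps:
A(z, D) = -4 + 6*z (A(z, D) = -3 + (6*z - 1) = -3 + (-1 + 6*z) = -4 + 6*z)
F(s, v) = -3 + 6*s (F(s, v) = 1 + (-4 + 6*s) = -3 + 6*s)
F(-9, -3 + 2)*(-287) = (-3 + 6*(-9))*(-287) = (-3 - 54)*(-287) = -57*(-287) = 16359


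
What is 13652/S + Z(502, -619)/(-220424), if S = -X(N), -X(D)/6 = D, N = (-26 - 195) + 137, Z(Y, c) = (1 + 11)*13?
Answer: -47020423/1735839 ≈ -27.088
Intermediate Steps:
Z(Y, c) = 156 (Z(Y, c) = 12*13 = 156)
N = -84 (N = -221 + 137 = -84)
X(D) = -6*D
S = -504 (S = -(-6)*(-84) = -1*504 = -504)
13652/S + Z(502, -619)/(-220424) = 13652/(-504) + 156/(-220424) = 13652*(-1/504) + 156*(-1/220424) = -3413/126 - 39/55106 = -47020423/1735839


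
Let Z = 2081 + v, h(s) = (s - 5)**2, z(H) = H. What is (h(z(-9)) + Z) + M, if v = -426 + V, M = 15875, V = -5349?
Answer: 12377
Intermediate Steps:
v = -5775 (v = -426 - 5349 = -5775)
h(s) = (-5 + s)**2
Z = -3694 (Z = 2081 - 5775 = -3694)
(h(z(-9)) + Z) + M = ((-5 - 9)**2 - 3694) + 15875 = ((-14)**2 - 3694) + 15875 = (196 - 3694) + 15875 = -3498 + 15875 = 12377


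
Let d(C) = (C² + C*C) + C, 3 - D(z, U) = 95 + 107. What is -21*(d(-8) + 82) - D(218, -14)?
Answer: -4043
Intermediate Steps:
D(z, U) = -199 (D(z, U) = 3 - (95 + 107) = 3 - 1*202 = 3 - 202 = -199)
d(C) = C + 2*C² (d(C) = (C² + C²) + C = 2*C² + C = C + 2*C²)
-21*(d(-8) + 82) - D(218, -14) = -21*(-8*(1 + 2*(-8)) + 82) - 1*(-199) = -21*(-8*(1 - 16) + 82) + 199 = -21*(-8*(-15) + 82) + 199 = -21*(120 + 82) + 199 = -21*202 + 199 = -4242 + 199 = -4043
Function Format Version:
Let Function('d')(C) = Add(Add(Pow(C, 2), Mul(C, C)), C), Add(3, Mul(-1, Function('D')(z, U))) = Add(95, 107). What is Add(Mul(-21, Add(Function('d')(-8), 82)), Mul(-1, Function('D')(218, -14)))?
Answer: -4043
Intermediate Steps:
Function('D')(z, U) = -199 (Function('D')(z, U) = Add(3, Mul(-1, Add(95, 107))) = Add(3, Mul(-1, 202)) = Add(3, -202) = -199)
Function('d')(C) = Add(C, Mul(2, Pow(C, 2))) (Function('d')(C) = Add(Add(Pow(C, 2), Pow(C, 2)), C) = Add(Mul(2, Pow(C, 2)), C) = Add(C, Mul(2, Pow(C, 2))))
Add(Mul(-21, Add(Function('d')(-8), 82)), Mul(-1, Function('D')(218, -14))) = Add(Mul(-21, Add(Mul(-8, Add(1, Mul(2, -8))), 82)), Mul(-1, -199)) = Add(Mul(-21, Add(Mul(-8, Add(1, -16)), 82)), 199) = Add(Mul(-21, Add(Mul(-8, -15), 82)), 199) = Add(Mul(-21, Add(120, 82)), 199) = Add(Mul(-21, 202), 199) = Add(-4242, 199) = -4043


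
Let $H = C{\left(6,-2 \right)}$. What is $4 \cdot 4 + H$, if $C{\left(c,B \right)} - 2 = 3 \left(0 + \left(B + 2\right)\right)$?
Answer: $18$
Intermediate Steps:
$C{\left(c,B \right)} = 8 + 3 B$ ($C{\left(c,B \right)} = 2 + 3 \left(0 + \left(B + 2\right)\right) = 2 + 3 \left(0 + \left(2 + B\right)\right) = 2 + 3 \left(2 + B\right) = 2 + \left(6 + 3 B\right) = 8 + 3 B$)
$H = 2$ ($H = 8 + 3 \left(-2\right) = 8 - 6 = 2$)
$4 \cdot 4 + H = 4 \cdot 4 + 2 = 16 + 2 = 18$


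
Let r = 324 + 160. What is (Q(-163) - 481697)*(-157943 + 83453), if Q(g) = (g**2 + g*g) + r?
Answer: 31887306750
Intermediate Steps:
r = 484
Q(g) = 484 + 2*g**2 (Q(g) = (g**2 + g*g) + 484 = (g**2 + g**2) + 484 = 2*g**2 + 484 = 484 + 2*g**2)
(Q(-163) - 481697)*(-157943 + 83453) = ((484 + 2*(-163)**2) - 481697)*(-157943 + 83453) = ((484 + 2*26569) - 481697)*(-74490) = ((484 + 53138) - 481697)*(-74490) = (53622 - 481697)*(-74490) = -428075*(-74490) = 31887306750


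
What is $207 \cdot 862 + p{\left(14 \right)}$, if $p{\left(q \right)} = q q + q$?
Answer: $178644$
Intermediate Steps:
$p{\left(q \right)} = q + q^{2}$ ($p{\left(q \right)} = q^{2} + q = q + q^{2}$)
$207 \cdot 862 + p{\left(14 \right)} = 207 \cdot 862 + 14 \left(1 + 14\right) = 178434 + 14 \cdot 15 = 178434 + 210 = 178644$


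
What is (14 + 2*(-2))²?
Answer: 100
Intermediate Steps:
(14 + 2*(-2))² = (14 - 4)² = 10² = 100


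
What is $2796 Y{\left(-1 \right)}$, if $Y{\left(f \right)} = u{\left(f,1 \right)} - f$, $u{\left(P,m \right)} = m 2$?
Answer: $8388$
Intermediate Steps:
$u{\left(P,m \right)} = 2 m$
$Y{\left(f \right)} = 2 - f$ ($Y{\left(f \right)} = 2 \cdot 1 - f = 2 - f$)
$2796 Y{\left(-1 \right)} = 2796 \left(2 - -1\right) = 2796 \left(2 + 1\right) = 2796 \cdot 3 = 8388$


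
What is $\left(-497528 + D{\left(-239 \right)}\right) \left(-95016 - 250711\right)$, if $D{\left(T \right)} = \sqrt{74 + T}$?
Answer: $172008862856 - 345727 i \sqrt{165} \approx 1.7201 \cdot 10^{11} - 4.4409 \cdot 10^{6} i$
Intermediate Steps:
$\left(-497528 + D{\left(-239 \right)}\right) \left(-95016 - 250711\right) = \left(-497528 + \sqrt{74 - 239}\right) \left(-95016 - 250711\right) = \left(-497528 + \sqrt{-165}\right) \left(-345727\right) = \left(-497528 + i \sqrt{165}\right) \left(-345727\right) = 172008862856 - 345727 i \sqrt{165}$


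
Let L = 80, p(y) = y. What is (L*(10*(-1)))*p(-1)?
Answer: 800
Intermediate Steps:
(L*(10*(-1)))*p(-1) = (80*(10*(-1)))*(-1) = (80*(-10))*(-1) = -800*(-1) = 800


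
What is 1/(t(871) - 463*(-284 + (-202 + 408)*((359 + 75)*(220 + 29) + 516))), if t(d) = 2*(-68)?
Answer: -1/10356202640 ≈ -9.6561e-11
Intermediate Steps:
t(d) = -136
1/(t(871) - 463*(-284 + (-202 + 408)*((359 + 75)*(220 + 29) + 516))) = 1/(-136 - 463*(-284 + (-202 + 408)*((359 + 75)*(220 + 29) + 516))) = 1/(-136 - 463*(-284 + 206*(434*249 + 516))) = 1/(-136 - 463*(-284 + 206*(108066 + 516))) = 1/(-136 - 463*(-284 + 206*108582)) = 1/(-136 - 463*(-284 + 22367892)) = 1/(-136 - 463*22367608) = 1/(-136 - 10356202504) = 1/(-10356202640) = -1/10356202640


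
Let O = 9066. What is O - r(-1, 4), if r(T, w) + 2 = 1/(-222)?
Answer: 2013097/222 ≈ 9068.0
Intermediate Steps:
r(T, w) = -445/222 (r(T, w) = -2 + 1/(-222) = -2 - 1/222 = -445/222)
O - r(-1, 4) = 9066 - 1*(-445/222) = 9066 + 445/222 = 2013097/222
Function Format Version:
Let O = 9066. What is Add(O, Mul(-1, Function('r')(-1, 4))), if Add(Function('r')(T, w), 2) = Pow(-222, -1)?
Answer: Rational(2013097, 222) ≈ 9068.0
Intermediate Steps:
Function('r')(T, w) = Rational(-445, 222) (Function('r')(T, w) = Add(-2, Pow(-222, -1)) = Add(-2, Rational(-1, 222)) = Rational(-445, 222))
Add(O, Mul(-1, Function('r')(-1, 4))) = Add(9066, Mul(-1, Rational(-445, 222))) = Add(9066, Rational(445, 222)) = Rational(2013097, 222)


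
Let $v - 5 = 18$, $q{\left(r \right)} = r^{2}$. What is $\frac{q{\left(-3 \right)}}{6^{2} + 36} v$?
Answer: $\frac{23}{8} \approx 2.875$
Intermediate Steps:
$v = 23$ ($v = 5 + 18 = 23$)
$\frac{q{\left(-3 \right)}}{6^{2} + 36} v = \frac{\left(-3\right)^{2}}{6^{2} + 36} \cdot 23 = \frac{1}{36 + 36} \cdot 9 \cdot 23 = \frac{1}{72} \cdot 9 \cdot 23 = \frac{1}{8} \cdot 23 = \frac{23}{8}$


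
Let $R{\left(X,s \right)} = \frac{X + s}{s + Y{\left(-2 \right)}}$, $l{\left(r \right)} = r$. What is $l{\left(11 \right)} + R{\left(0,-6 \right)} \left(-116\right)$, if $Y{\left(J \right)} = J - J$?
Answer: $-105$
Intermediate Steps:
$Y{\left(J \right)} = 0$
$R{\left(X,s \right)} = \frac{X + s}{s}$ ($R{\left(X,s \right)} = \frac{X + s}{s + 0} = \frac{X + s}{s}$)
$l{\left(11 \right)} + R{\left(0,-6 \right)} \left(-116\right) = 11 + \frac{0 - 6}{-6} \left(-116\right) = 11 + \left(- \frac{1}{6}\right) \left(-6\right) \left(-116\right) = 11 + 1 \left(-116\right) = 11 - 116 = -105$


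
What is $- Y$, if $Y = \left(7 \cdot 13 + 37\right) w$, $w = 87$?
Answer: $-11136$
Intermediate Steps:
$Y = 11136$ ($Y = \left(7 \cdot 13 + 37\right) 87 = \left(91 + 37\right) 87 = 128 \cdot 87 = 11136$)
$- Y = \left(-1\right) 11136 = -11136$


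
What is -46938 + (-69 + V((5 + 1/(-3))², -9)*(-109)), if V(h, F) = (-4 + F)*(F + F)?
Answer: -72513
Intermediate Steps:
V(h, F) = 2*F*(-4 + F) (V(h, F) = (-4 + F)*(2*F) = 2*F*(-4 + F))
-46938 + (-69 + V((5 + 1/(-3))², -9)*(-109)) = -46938 + (-69 + (2*(-9)*(-4 - 9))*(-109)) = -46938 + (-69 + (2*(-9)*(-13))*(-109)) = -46938 + (-69 + 234*(-109)) = -46938 + (-69 - 25506) = -46938 - 25575 = -72513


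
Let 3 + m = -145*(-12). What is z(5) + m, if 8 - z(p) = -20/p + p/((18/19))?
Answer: 31387/18 ≈ 1743.7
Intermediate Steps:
z(p) = 8 + 20/p - 19*p/18 (z(p) = 8 - (-20/p + p/((18/19))) = 8 - (-20/p + p/((18*(1/19)))) = 8 - (-20/p + p/(18/19)) = 8 - (-20/p + p*(19/18)) = 8 - (-20/p + 19*p/18) = 8 + (20/p - 19*p/18) = 8 + 20/p - 19*p/18)
m = 1737 (m = -3 - 145*(-12) = -3 + 1740 = 1737)
z(5) + m = (8 + 20/5 - 19/18*5) + 1737 = (8 + 20*(1/5) - 95/18) + 1737 = (8 + 4 - 95/18) + 1737 = 121/18 + 1737 = 31387/18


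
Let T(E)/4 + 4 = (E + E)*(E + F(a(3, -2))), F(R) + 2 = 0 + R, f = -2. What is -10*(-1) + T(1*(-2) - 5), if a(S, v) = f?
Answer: 610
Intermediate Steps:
a(S, v) = -2
F(R) = -2 + R (F(R) = -2 + (0 + R) = -2 + R)
T(E) = -16 + 8*E*(-4 + E) (T(E) = -16 + 4*((E + E)*(E + (-2 - 2))) = -16 + 4*((2*E)*(E - 4)) = -16 + 4*((2*E)*(-4 + E)) = -16 + 4*(2*E*(-4 + E)) = -16 + 8*E*(-4 + E))
-10*(-1) + T(1*(-2) - 5) = -10*(-1) + (-16 - 32*(1*(-2) - 5) + 8*(1*(-2) - 5)²) = 10 + (-16 - 32*(-2 - 5) + 8*(-2 - 5)²) = 10 + (-16 - 32*(-7) + 8*(-7)²) = 10 + (-16 + 224 + 8*49) = 10 + (-16 + 224 + 392) = 10 + 600 = 610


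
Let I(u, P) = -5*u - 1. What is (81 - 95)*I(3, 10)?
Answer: 224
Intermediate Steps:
I(u, P) = -1 - 5*u
(81 - 95)*I(3, 10) = (81 - 95)*(-1 - 5*3) = -14*(-1 - 15) = -14*(-16) = 224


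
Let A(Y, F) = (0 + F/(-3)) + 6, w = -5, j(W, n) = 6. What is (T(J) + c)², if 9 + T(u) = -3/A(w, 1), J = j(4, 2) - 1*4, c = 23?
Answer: 52441/289 ≈ 181.46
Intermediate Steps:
J = 2 (J = 6 - 1*4 = 6 - 4 = 2)
A(Y, F) = 6 - F/3 (A(Y, F) = (0 + F*(-⅓)) + 6 = (0 - F/3) + 6 = -F/3 + 6 = 6 - F/3)
T(u) = -162/17 (T(u) = -9 - 3/(6 - ⅓*1) = -9 - 3/(6 - ⅓) = -9 - 3/17/3 = -9 - 3*3/17 = -9 - 9/17 = -162/17)
(T(J) + c)² = (-162/17 + 23)² = (229/17)² = 52441/289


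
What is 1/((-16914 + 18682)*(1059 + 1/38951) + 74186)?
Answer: 38951/75818045366 ≈ 5.1374e-7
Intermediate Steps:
1/((-16914 + 18682)*(1059 + 1/38951) + 74186) = 1/(1768*(1059 + 1/38951) + 74186) = 1/(1768*(41249110/38951) + 74186) = 1/(72928426480/38951 + 74186) = 1/(75818045366/38951) = 38951/75818045366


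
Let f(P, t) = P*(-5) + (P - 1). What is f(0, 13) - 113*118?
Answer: -13335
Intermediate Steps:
f(P, t) = -1 - 4*P (f(P, t) = -5*P + (-1 + P) = -1 - 4*P)
f(0, 13) - 113*118 = (-1 - 4*0) - 113*118 = (-1 + 0) - 13334 = -1 - 13334 = -13335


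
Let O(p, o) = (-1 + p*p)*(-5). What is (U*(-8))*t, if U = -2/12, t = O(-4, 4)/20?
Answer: -5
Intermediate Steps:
O(p, o) = 5 - 5*p² (O(p, o) = (-1 + p²)*(-5) = 5 - 5*p²)
t = -15/4 (t = (5 - 5*(-4)²)/20 = (5 - 5*16)*(1/20) = (5 - 80)*(1/20) = -75*1/20 = -15/4 ≈ -3.7500)
U = -⅙ (U = -2*1/12 = -⅙ ≈ -0.16667)
(U*(-8))*t = -⅙*(-8)*(-15/4) = (4/3)*(-15/4) = -5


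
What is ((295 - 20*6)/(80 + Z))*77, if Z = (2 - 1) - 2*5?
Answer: 13475/71 ≈ 189.79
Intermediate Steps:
Z = -9 (Z = 1 - 10 = -9)
((295 - 20*6)/(80 + Z))*77 = ((295 - 20*6)/(80 - 9))*77 = ((295 - 120)/71)*77 = (175*(1/71))*77 = (175/71)*77 = 13475/71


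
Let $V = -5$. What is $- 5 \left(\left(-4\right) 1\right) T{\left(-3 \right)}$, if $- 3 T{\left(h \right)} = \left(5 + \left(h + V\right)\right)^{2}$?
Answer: $-60$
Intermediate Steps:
$T{\left(h \right)} = - \frac{h^{2}}{3}$ ($T{\left(h \right)} = - \frac{\left(5 + \left(h - 5\right)\right)^{2}}{3} = - \frac{\left(5 + \left(-5 + h\right)\right)^{2}}{3} = - \frac{h^{2}}{3}$)
$- 5 \left(\left(-4\right) 1\right) T{\left(-3 \right)} = - 5 \left(\left(-4\right) 1\right) \left(- \frac{\left(-3\right)^{2}}{3}\right) = \left(-5\right) \left(-4\right) \left(\left(- \frac{1}{3}\right) 9\right) = 20 \left(-3\right) = -60$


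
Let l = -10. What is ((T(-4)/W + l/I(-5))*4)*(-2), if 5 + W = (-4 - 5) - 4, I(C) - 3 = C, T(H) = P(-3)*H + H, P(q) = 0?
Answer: -376/9 ≈ -41.778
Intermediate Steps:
T(H) = H (T(H) = 0*H + H = 0 + H = H)
I(C) = 3 + C
W = -18 (W = -5 + ((-4 - 5) - 4) = -5 + (-9 - 4) = -5 - 13 = -18)
((T(-4)/W + l/I(-5))*4)*(-2) = ((-4/(-18) - 10/(3 - 5))*4)*(-2) = ((-4*(-1/18) - 10/(-2))*4)*(-2) = ((2/9 - 10*(-½))*4)*(-2) = ((2/9 + 5)*4)*(-2) = ((47/9)*4)*(-2) = (188/9)*(-2) = -376/9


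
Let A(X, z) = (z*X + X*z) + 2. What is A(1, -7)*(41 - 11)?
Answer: -360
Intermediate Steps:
A(X, z) = 2 + 2*X*z (A(X, z) = (X*z + X*z) + 2 = 2*X*z + 2 = 2 + 2*X*z)
A(1, -7)*(41 - 11) = (2 + 2*1*(-7))*(41 - 11) = (2 - 14)*30 = -12*30 = -360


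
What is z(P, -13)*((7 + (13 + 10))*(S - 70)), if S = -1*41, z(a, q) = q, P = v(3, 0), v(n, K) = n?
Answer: 43290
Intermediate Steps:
P = 3
S = -41
z(P, -13)*((7 + (13 + 10))*(S - 70)) = -13*(7 + (13 + 10))*(-41 - 70) = -13*(7 + 23)*(-111) = -390*(-111) = -13*(-3330) = 43290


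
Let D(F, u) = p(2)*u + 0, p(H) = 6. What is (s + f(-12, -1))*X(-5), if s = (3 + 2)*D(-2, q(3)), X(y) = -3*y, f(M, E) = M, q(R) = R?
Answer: 1170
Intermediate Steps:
D(F, u) = 6*u (D(F, u) = 6*u + 0 = 6*u)
s = 90 (s = (3 + 2)*(6*3) = 5*18 = 90)
(s + f(-12, -1))*X(-5) = (90 - 12)*(-3*(-5)) = 78*15 = 1170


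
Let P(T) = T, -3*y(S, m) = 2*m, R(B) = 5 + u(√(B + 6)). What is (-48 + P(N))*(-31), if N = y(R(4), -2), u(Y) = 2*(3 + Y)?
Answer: 4340/3 ≈ 1446.7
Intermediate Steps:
u(Y) = 6 + 2*Y
R(B) = 11 + 2*√(6 + B) (R(B) = 5 + (6 + 2*√(B + 6)) = 5 + (6 + 2*√(6 + B)) = 11 + 2*√(6 + B))
y(S, m) = -2*m/3
N = 4/3 (N = -⅔*(-2) = 4/3 ≈ 1.3333)
(-48 + P(N))*(-31) = (-48 + 4/3)*(-31) = -140/3*(-31) = 4340/3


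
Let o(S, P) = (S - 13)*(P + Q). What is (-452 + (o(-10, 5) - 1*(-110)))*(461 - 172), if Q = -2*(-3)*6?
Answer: -371365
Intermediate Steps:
Q = 36 (Q = 6*6 = 36)
o(S, P) = (-13 + S)*(36 + P) (o(S, P) = (S - 13)*(P + 36) = (-13 + S)*(36 + P))
(-452 + (o(-10, 5) - 1*(-110)))*(461 - 172) = (-452 + ((-468 - 13*5 + 36*(-10) + 5*(-10)) - 1*(-110)))*(461 - 172) = (-452 + ((-468 - 65 - 360 - 50) + 110))*289 = (-452 + (-943 + 110))*289 = (-452 - 833)*289 = -1285*289 = -371365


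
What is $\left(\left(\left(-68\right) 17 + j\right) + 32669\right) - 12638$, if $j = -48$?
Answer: $18827$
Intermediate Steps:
$\left(\left(\left(-68\right) 17 + j\right) + 32669\right) - 12638 = \left(\left(\left(-68\right) 17 - 48\right) + 32669\right) - 12638 = \left(\left(-1156 - 48\right) + 32669\right) - 12638 = \left(-1204 + 32669\right) - 12638 = 31465 - 12638 = 18827$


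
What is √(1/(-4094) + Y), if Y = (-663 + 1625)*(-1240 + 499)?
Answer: I*√11947827860006/4094 ≈ 844.3*I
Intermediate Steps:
Y = -712842 (Y = 962*(-741) = -712842)
√(1/(-4094) + Y) = √(1/(-4094) - 712842) = √(-1/4094 - 712842) = √(-2918375149/4094) = I*√11947827860006/4094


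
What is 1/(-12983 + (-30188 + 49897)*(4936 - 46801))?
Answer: -1/825130268 ≈ -1.2119e-9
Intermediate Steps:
1/(-12983 + (-30188 + 49897)*(4936 - 46801)) = 1/(-12983 + 19709*(-41865)) = 1/(-12983 - 825117285) = 1/(-825130268) = -1/825130268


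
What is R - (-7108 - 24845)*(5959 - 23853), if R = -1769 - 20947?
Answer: -571789698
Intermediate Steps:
R = -22716
R - (-7108 - 24845)*(5959 - 23853) = -22716 - (-7108 - 24845)*(5959 - 23853) = -22716 - (-31953)*(-17894) = -22716 - 1*571766982 = -22716 - 571766982 = -571789698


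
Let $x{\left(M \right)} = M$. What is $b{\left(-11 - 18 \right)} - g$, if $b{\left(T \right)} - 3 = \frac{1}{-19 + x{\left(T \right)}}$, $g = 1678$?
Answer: $- \frac{80401}{48} \approx -1675.0$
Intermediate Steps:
$b{\left(T \right)} = 3 + \frac{1}{-19 + T}$
$b{\left(-11 - 18 \right)} - g = \frac{-56 + 3 \left(-11 - 18\right)}{-19 - 29} - 1678 = \frac{-56 + 3 \left(-29\right)}{-19 - 29} - 1678 = \frac{-56 - 87}{-48} - 1678 = \left(- \frac{1}{48}\right) \left(-143\right) - 1678 = \frac{143}{48} - 1678 = - \frac{80401}{48}$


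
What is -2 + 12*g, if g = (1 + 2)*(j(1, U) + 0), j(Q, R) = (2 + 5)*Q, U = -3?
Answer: 250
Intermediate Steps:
j(Q, R) = 7*Q
g = 21 (g = (1 + 2)*(7*1 + 0) = 3*(7 + 0) = 3*7 = 21)
-2 + 12*g = -2 + 12*21 = -2 + 252 = 250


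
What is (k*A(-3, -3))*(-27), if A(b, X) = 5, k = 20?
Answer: -2700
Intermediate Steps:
(k*A(-3, -3))*(-27) = (20*5)*(-27) = 100*(-27) = -2700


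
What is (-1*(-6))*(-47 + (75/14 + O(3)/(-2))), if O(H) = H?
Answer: -1812/7 ≈ -258.86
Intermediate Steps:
(-1*(-6))*(-47 + (75/14 + O(3)/(-2))) = (-1*(-6))*(-47 + (75/14 + 3/(-2))) = 6*(-47 + (75*(1/14) + 3*(-1/2))) = 6*(-47 + (75/14 - 3/2)) = 6*(-47 + 27/7) = 6*(-302/7) = -1812/7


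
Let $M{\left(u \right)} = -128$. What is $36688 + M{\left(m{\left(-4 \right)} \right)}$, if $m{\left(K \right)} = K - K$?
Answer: $36560$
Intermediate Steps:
$m{\left(K \right)} = 0$
$36688 + M{\left(m{\left(-4 \right)} \right)} = 36688 - 128 = 36560$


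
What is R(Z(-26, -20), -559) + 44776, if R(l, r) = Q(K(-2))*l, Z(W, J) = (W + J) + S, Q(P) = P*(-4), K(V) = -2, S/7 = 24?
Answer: 45752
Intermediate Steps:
S = 168 (S = 7*24 = 168)
Q(P) = -4*P
Z(W, J) = 168 + J + W (Z(W, J) = (W + J) + 168 = (J + W) + 168 = 168 + J + W)
R(l, r) = 8*l (R(l, r) = (-4*(-2))*l = 8*l)
R(Z(-26, -20), -559) + 44776 = 8*(168 - 20 - 26) + 44776 = 8*122 + 44776 = 976 + 44776 = 45752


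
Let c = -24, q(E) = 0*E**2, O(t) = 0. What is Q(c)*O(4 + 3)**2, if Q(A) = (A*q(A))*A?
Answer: 0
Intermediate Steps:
q(E) = 0
Q(A) = 0 (Q(A) = (A*0)*A = 0*A = 0)
Q(c)*O(4 + 3)**2 = 0*0**2 = 0*0 = 0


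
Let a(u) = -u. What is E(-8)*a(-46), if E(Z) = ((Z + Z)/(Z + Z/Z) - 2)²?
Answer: 184/49 ≈ 3.7551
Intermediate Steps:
E(Z) = (-2 + 2*Z/(1 + Z))² (E(Z) = ((2*Z)/(Z + 1) - 2)² = ((2*Z)/(1 + Z) - 2)² = (2*Z/(1 + Z) - 2)² = (-2 + 2*Z/(1 + Z))²)
E(-8)*a(-46) = (4/(1 - 8)²)*(-1*(-46)) = (4/(-7)²)*46 = (4*(1/49))*46 = (4/49)*46 = 184/49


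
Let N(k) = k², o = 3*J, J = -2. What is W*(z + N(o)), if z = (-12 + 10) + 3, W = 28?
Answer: 1036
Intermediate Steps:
z = 1 (z = -2 + 3 = 1)
o = -6 (o = 3*(-2) = -6)
W*(z + N(o)) = 28*(1 + (-6)²) = 28*(1 + 36) = 28*37 = 1036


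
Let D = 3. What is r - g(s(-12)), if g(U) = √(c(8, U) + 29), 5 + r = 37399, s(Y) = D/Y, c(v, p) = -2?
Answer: 37394 - 3*√3 ≈ 37389.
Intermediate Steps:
s(Y) = 3/Y
r = 37394 (r = -5 + 37399 = 37394)
g(U) = 3*√3 (g(U) = √(-2 + 29) = √27 = 3*√3)
r - g(s(-12)) = 37394 - 3*√3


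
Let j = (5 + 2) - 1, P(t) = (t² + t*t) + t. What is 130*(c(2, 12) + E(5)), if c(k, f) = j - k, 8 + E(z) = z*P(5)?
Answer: 35230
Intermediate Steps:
P(t) = t + 2*t² (P(t) = (t² + t²) + t = 2*t² + t = t + 2*t²)
E(z) = -8 + 55*z (E(z) = -8 + z*(5*(1 + 2*5)) = -8 + z*(5*(1 + 10)) = -8 + z*(5*11) = -8 + z*55 = -8 + 55*z)
j = 6 (j = 7 - 1 = 6)
c(k, f) = 6 - k
130*(c(2, 12) + E(5)) = 130*((6 - 1*2) + (-8 + 55*5)) = 130*((6 - 2) + (-8 + 275)) = 130*(4 + 267) = 130*271 = 35230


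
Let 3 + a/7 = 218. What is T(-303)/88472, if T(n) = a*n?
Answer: -456015/88472 ≈ -5.1543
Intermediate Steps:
a = 1505 (a = -21 + 7*218 = -21 + 1526 = 1505)
T(n) = 1505*n
T(-303)/88472 = (1505*(-303))/88472 = -456015*1/88472 = -456015/88472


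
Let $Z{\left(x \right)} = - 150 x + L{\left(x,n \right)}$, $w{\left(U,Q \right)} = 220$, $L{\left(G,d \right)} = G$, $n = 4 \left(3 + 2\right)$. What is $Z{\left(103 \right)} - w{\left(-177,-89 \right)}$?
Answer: $-15567$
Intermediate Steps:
$n = 20$ ($n = 4 \cdot 5 = 20$)
$Z{\left(x \right)} = - 149 x$ ($Z{\left(x \right)} = - 150 x + x = - 149 x$)
$Z{\left(103 \right)} - w{\left(-177,-89 \right)} = \left(-149\right) 103 - 220 = -15347 - 220 = -15567$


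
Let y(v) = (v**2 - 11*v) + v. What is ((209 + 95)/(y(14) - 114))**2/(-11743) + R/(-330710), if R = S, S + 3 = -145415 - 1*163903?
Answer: 3047171095183/3266046652730 ≈ 0.93298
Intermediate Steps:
S = -309321 (S = -3 + (-145415 - 1*163903) = -3 + (-145415 - 163903) = -3 - 309318 = -309321)
R = -309321
y(v) = v**2 - 10*v
((209 + 95)/(y(14) - 114))**2/(-11743) + R/(-330710) = ((209 + 95)/(14*(-10 + 14) - 114))**2/(-11743) - 309321/(-330710) = (304/(14*4 - 114))**2*(-1/11743) - 309321*(-1/330710) = (304/(56 - 114))**2*(-1/11743) + 309321/330710 = (304/(-58))**2*(-1/11743) + 309321/330710 = (304*(-1/58))**2*(-1/11743) + 309321/330710 = (-152/29)**2*(-1/11743) + 309321/330710 = (23104/841)*(-1/11743) + 309321/330710 = -23104/9875863 + 309321/330710 = 3047171095183/3266046652730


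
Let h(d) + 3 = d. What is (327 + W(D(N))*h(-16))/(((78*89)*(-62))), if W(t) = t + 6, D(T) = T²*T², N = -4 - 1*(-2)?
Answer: 7/33108 ≈ 0.00021143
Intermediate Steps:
N = -2 (N = -4 + 2 = -2)
D(T) = T⁴
W(t) = 6 + t
h(d) = -3 + d
(327 + W(D(N))*h(-16))/(((78*89)*(-62))) = (327 + (6 + (-2)⁴)*(-3 - 16))/(((78*89)*(-62))) = (327 + (6 + 16)*(-19))/((6942*(-62))) = (327 + 22*(-19))/(-430404) = (327 - 418)*(-1/430404) = -91*(-1/430404) = 7/33108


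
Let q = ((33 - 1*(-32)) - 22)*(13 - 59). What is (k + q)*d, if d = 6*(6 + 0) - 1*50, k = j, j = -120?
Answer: 29372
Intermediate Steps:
k = -120
q = -1978 (q = ((33 + 32) - 22)*(-46) = (65 - 22)*(-46) = 43*(-46) = -1978)
d = -14 (d = 6*6 - 50 = 36 - 50 = -14)
(k + q)*d = (-120 - 1978)*(-14) = -2098*(-14) = 29372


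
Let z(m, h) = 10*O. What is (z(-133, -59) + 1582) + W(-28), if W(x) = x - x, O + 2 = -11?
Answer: 1452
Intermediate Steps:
O = -13 (O = -2 - 11 = -13)
W(x) = 0
z(m, h) = -130 (z(m, h) = 10*(-13) = -130)
(z(-133, -59) + 1582) + W(-28) = (-130 + 1582) + 0 = 1452 + 0 = 1452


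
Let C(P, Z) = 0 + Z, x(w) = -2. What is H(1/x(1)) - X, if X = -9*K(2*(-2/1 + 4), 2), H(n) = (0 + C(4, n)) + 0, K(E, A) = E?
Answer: 71/2 ≈ 35.500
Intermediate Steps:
C(P, Z) = Z
H(n) = n (H(n) = (0 + n) + 0 = n + 0 = n)
X = -36 (X = -18*(-2/1 + 4) = -18*(-2*1 + 4) = -18*(-2 + 4) = -18*2 = -9*4 = -36)
H(1/x(1)) - X = 1/(-2) - 1*(-36) = -½ + 36 = 71/2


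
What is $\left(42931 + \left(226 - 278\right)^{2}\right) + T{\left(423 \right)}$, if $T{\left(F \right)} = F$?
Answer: $46058$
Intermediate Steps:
$\left(42931 + \left(226 - 278\right)^{2}\right) + T{\left(423 \right)} = \left(42931 + \left(226 - 278\right)^{2}\right) + 423 = \left(42931 + \left(-52\right)^{2}\right) + 423 = \left(42931 + 2704\right) + 423 = 45635 + 423 = 46058$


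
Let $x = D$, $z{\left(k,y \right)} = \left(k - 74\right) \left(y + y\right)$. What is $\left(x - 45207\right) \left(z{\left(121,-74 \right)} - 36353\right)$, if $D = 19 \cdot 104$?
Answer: $1872291379$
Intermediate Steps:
$D = 1976$
$z{\left(k,y \right)} = 2 y \left(-74 + k\right)$ ($z{\left(k,y \right)} = \left(-74 + k\right) 2 y = 2 y \left(-74 + k\right)$)
$x = 1976$
$\left(x - 45207\right) \left(z{\left(121,-74 \right)} - 36353\right) = \left(1976 - 45207\right) \left(2 \left(-74\right) \left(-74 + 121\right) - 36353\right) = - 43231 \left(2 \left(-74\right) 47 - 36353\right) = - 43231 \left(-6956 - 36353\right) = \left(-43231\right) \left(-43309\right) = 1872291379$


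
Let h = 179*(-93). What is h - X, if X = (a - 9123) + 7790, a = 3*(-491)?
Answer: -13841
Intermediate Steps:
a = -1473
h = -16647
X = -2806 (X = (-1473 - 9123) + 7790 = -10596 + 7790 = -2806)
h - X = -16647 - 1*(-2806) = -16647 + 2806 = -13841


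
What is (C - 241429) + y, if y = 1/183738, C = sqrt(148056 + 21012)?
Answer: -44359681601/183738 + 2*sqrt(42267) ≈ -2.4102e+5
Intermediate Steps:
C = 2*sqrt(42267) (C = sqrt(169068) = 2*sqrt(42267) ≈ 411.18)
y = 1/183738 ≈ 5.4425e-6
(C - 241429) + y = (2*sqrt(42267) - 241429) + 1/183738 = (-241429 + 2*sqrt(42267)) + 1/183738 = -44359681601/183738 + 2*sqrt(42267)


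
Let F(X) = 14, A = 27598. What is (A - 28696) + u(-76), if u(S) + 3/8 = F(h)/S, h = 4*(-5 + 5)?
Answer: -166981/152 ≈ -1098.6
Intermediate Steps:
h = 0 (h = 4*0 = 0)
u(S) = -3/8 + 14/S
(A - 28696) + u(-76) = (27598 - 28696) + (-3/8 + 14/(-76)) = -1098 + (-3/8 + 14*(-1/76)) = -1098 + (-3/8 - 7/38) = -1098 - 85/152 = -166981/152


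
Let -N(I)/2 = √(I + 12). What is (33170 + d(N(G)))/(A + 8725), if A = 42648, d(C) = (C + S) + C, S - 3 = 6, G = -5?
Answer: 33179/51373 - 4*√7/51373 ≈ 0.64564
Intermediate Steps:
S = 9 (S = 3 + 6 = 9)
N(I) = -2*√(12 + I) (N(I) = -2*√(I + 12) = -2*√(12 + I))
d(C) = 9 + 2*C (d(C) = (C + 9) + C = (9 + C) + C = 9 + 2*C)
(33170 + d(N(G)))/(A + 8725) = (33170 + (9 + 2*(-2*√(12 - 5))))/(42648 + 8725) = (33170 + (9 + 2*(-2*√7)))/51373 = (33170 + (9 - 4*√7))*(1/51373) = (33179 - 4*√7)*(1/51373) = 33179/51373 - 4*√7/51373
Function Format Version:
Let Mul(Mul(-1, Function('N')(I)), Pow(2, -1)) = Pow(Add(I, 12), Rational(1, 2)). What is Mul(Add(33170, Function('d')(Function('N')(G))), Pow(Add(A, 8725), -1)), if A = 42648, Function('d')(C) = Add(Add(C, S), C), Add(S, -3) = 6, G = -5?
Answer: Add(Rational(33179, 51373), Mul(Rational(-4, 51373), Pow(7, Rational(1, 2)))) ≈ 0.64564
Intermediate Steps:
S = 9 (S = Add(3, 6) = 9)
Function('N')(I) = Mul(-2, Pow(Add(12, I), Rational(1, 2))) (Function('N')(I) = Mul(-2, Pow(Add(I, 12), Rational(1, 2))) = Mul(-2, Pow(Add(12, I), Rational(1, 2))))
Function('d')(C) = Add(9, Mul(2, C)) (Function('d')(C) = Add(Add(C, 9), C) = Add(Add(9, C), C) = Add(9, Mul(2, C)))
Mul(Add(33170, Function('d')(Function('N')(G))), Pow(Add(A, 8725), -1)) = Mul(Add(33170, Add(9, Mul(2, Mul(-2, Pow(Add(12, -5), Rational(1, 2)))))), Pow(Add(42648, 8725), -1)) = Mul(Add(33170, Add(9, Mul(2, Mul(-2, Pow(7, Rational(1, 2)))))), Pow(51373, -1)) = Mul(Add(33170, Add(9, Mul(-4, Pow(7, Rational(1, 2))))), Rational(1, 51373)) = Mul(Add(33179, Mul(-4, Pow(7, Rational(1, 2)))), Rational(1, 51373)) = Add(Rational(33179, 51373), Mul(Rational(-4, 51373), Pow(7, Rational(1, 2))))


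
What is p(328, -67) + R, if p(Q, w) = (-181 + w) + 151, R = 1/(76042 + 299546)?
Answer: -36432035/375588 ≈ -97.000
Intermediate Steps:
R = 1/375588 ≈ 2.6625e-6
p(Q, w) = -30 + w
p(328, -67) + R = (-30 - 67) + 1/375588 = -97 + 1/375588 = -36432035/375588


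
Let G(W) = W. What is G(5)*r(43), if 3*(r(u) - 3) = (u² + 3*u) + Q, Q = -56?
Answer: 9655/3 ≈ 3218.3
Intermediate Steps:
r(u) = -47/3 + u + u²/3 (r(u) = 3 + ((u² + 3*u) - 56)/3 = 3 + (-56 + u² + 3*u)/3 = 3 + (-56/3 + u + u²/3) = -47/3 + u + u²/3)
G(5)*r(43) = 5*(-47/3 + 43 + (⅓)*43²) = 5*(-47/3 + 43 + (⅓)*1849) = 5*(-47/3 + 43 + 1849/3) = 5*(1931/3) = 9655/3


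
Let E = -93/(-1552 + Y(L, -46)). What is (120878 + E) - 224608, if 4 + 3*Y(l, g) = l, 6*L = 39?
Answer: -965414552/9307 ≈ -1.0373e+5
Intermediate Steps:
L = 13/2 (L = (⅙)*39 = 13/2 ≈ 6.5000)
Y(l, g) = -4/3 + l/3
E = 558/9307 (E = -93/(-1552 + (-4/3 + (⅓)*(13/2))) = -93/(-1552 + (-4/3 + 13/6)) = -93/(-1552 + ⅚) = -93/(-9307/6) = -93*(-6/9307) = 558/9307 ≈ 0.059955)
(120878 + E) - 224608 = (120878 + 558/9307) - 224608 = 1125012104/9307 - 224608 = -965414552/9307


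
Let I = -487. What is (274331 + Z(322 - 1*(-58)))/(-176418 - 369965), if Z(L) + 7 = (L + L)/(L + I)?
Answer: -29351908/58462981 ≈ -0.50206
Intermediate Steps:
Z(L) = -7 + 2*L/(-487 + L) (Z(L) = -7 + (L + L)/(L - 487) = -7 + (2*L)/(-487 + L) = -7 + 2*L/(-487 + L))
(274331 + Z(322 - 1*(-58)))/(-176418 - 369965) = (274331 + (3409 - 5*(322 - 1*(-58)))/(-487 + (322 - 1*(-58))))/(-176418 - 369965) = (274331 + (3409 - 5*(322 + 58))/(-487 + (322 + 58)))/(-546383) = (274331 + (3409 - 5*380)/(-487 + 380))*(-1/546383) = (274331 + (3409 - 1900)/(-107))*(-1/546383) = (274331 - 1/107*1509)*(-1/546383) = (274331 - 1509/107)*(-1/546383) = (29351908/107)*(-1/546383) = -29351908/58462981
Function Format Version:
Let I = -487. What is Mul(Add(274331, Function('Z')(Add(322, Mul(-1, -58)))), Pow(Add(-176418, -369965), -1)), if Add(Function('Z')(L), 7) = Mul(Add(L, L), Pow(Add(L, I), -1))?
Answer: Rational(-29351908, 58462981) ≈ -0.50206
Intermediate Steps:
Function('Z')(L) = Add(-7, Mul(2, L, Pow(Add(-487, L), -1))) (Function('Z')(L) = Add(-7, Mul(Add(L, L), Pow(Add(L, -487), -1))) = Add(-7, Mul(Mul(2, L), Pow(Add(-487, L), -1))) = Add(-7, Mul(2, L, Pow(Add(-487, L), -1))))
Mul(Add(274331, Function('Z')(Add(322, Mul(-1, -58)))), Pow(Add(-176418, -369965), -1)) = Mul(Add(274331, Mul(Pow(Add(-487, Add(322, Mul(-1, -58))), -1), Add(3409, Mul(-5, Add(322, Mul(-1, -58)))))), Pow(Add(-176418, -369965), -1)) = Mul(Add(274331, Mul(Pow(Add(-487, Add(322, 58)), -1), Add(3409, Mul(-5, Add(322, 58))))), Pow(-546383, -1)) = Mul(Add(274331, Mul(Pow(Add(-487, 380), -1), Add(3409, Mul(-5, 380)))), Rational(-1, 546383)) = Mul(Add(274331, Mul(Pow(-107, -1), Add(3409, -1900))), Rational(-1, 546383)) = Mul(Add(274331, Mul(Rational(-1, 107), 1509)), Rational(-1, 546383)) = Mul(Add(274331, Rational(-1509, 107)), Rational(-1, 546383)) = Mul(Rational(29351908, 107), Rational(-1, 546383)) = Rational(-29351908, 58462981)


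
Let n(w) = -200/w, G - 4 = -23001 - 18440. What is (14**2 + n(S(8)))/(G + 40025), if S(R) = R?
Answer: -171/1412 ≈ -0.12110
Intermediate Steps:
G = -41437 (G = 4 + (-23001 - 18440) = 4 - 41441 = -41437)
(14**2 + n(S(8)))/(G + 40025) = (14**2 - 200/8)/(-41437 + 40025) = (196 - 200*1/8)/(-1412) = (196 - 25)*(-1/1412) = 171*(-1/1412) = -171/1412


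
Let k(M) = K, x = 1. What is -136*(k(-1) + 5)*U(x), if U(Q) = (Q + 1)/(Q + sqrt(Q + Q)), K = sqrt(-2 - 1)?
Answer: 1360 - 1360*sqrt(2) - 272*I*sqrt(6) + 272*I*sqrt(3) ≈ -563.33 - 195.14*I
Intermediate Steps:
K = I*sqrt(3) (K = sqrt(-3) = I*sqrt(3) ≈ 1.732*I)
U(Q) = (1 + Q)/(Q + sqrt(2)*sqrt(Q)) (U(Q) = (1 + Q)/(Q + sqrt(2*Q)) = (1 + Q)/(Q + sqrt(2)*sqrt(Q)))
k(M) = I*sqrt(3)
-136*(k(-1) + 5)*U(x) = -136*(I*sqrt(3) + 5)*(1 + 1)/(1 + sqrt(2)*sqrt(1)) = -136*(5 + I*sqrt(3))*2/(1 + sqrt(2)*1) = -136*(5 + I*sqrt(3))*2/(1 + sqrt(2)) = -272*(5 + I*sqrt(3))/(1 + sqrt(2))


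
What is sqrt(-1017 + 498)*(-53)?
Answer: -53*I*sqrt(519) ≈ -1207.4*I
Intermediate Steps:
sqrt(-1017 + 498)*(-53) = sqrt(-519)*(-53) = (I*sqrt(519))*(-53) = -53*I*sqrt(519)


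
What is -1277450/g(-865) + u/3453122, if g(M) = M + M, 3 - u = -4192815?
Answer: 220922213702/298695053 ≈ 739.63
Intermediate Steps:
u = 4192818 (u = 3 - 1*(-4192815) = 3 + 4192815 = 4192818)
g(M) = 2*M
-1277450/g(-865) + u/3453122 = -1277450/(2*(-865)) + 4192818/3453122 = -1277450/(-1730) + 4192818*(1/3453122) = -1277450*(-1/1730) + 2096409/1726561 = 127745/173 + 2096409/1726561 = 220922213702/298695053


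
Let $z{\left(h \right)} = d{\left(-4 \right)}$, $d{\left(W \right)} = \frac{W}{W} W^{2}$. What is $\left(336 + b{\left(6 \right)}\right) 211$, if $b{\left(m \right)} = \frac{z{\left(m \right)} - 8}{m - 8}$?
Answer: $70052$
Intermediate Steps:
$d{\left(W \right)} = W^{2}$ ($d{\left(W \right)} = 1 W^{2} = W^{2}$)
$z{\left(h \right)} = 16$ ($z{\left(h \right)} = \left(-4\right)^{2} = 16$)
$b{\left(m \right)} = \frac{8}{-8 + m}$ ($b{\left(m \right)} = \frac{16 - 8}{m - 8} = \frac{8}{-8 + m}$)
$\left(336 + b{\left(6 \right)}\right) 211 = \left(336 + \frac{8}{-8 + 6}\right) 211 = \left(336 + \frac{8}{-2}\right) 211 = \left(336 + 8 \left(- \frac{1}{2}\right)\right) 211 = \left(336 - 4\right) 211 = 332 \cdot 211 = 70052$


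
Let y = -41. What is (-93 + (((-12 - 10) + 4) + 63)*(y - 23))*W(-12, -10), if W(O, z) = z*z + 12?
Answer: -332976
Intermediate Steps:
W(O, z) = 12 + z² (W(O, z) = z² + 12 = 12 + z²)
(-93 + (((-12 - 10) + 4) + 63)*(y - 23))*W(-12, -10) = (-93 + (((-12 - 10) + 4) + 63)*(-41 - 23))*(12 + (-10)²) = (-93 + ((-22 + 4) + 63)*(-64))*(12 + 100) = (-93 + (-18 + 63)*(-64))*112 = (-93 + 45*(-64))*112 = (-93 - 2880)*112 = -2973*112 = -332976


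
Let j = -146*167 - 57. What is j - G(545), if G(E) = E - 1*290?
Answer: -24694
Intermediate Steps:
G(E) = -290 + E (G(E) = E - 290 = -290 + E)
j = -24439 (j = -24382 - 57 = -24439)
j - G(545) = -24439 - (-290 + 545) = -24439 - 1*255 = -24439 - 255 = -24694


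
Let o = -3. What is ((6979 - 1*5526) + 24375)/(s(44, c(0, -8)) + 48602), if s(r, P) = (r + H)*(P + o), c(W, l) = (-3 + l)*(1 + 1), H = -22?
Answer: 6457/12013 ≈ 0.53750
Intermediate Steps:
c(W, l) = -6 + 2*l (c(W, l) = (-3 + l)*2 = -6 + 2*l)
s(r, P) = (-22 + r)*(-3 + P) (s(r, P) = (r - 22)*(P - 3) = (-22 + r)*(-3 + P))
((6979 - 1*5526) + 24375)/(s(44, c(0, -8)) + 48602) = ((6979 - 1*5526) + 24375)/((66 - 22*(-6 + 2*(-8)) - 3*44 + (-6 + 2*(-8))*44) + 48602) = ((6979 - 5526) + 24375)/((66 - 22*(-6 - 16) - 132 + (-6 - 16)*44) + 48602) = (1453 + 24375)/((66 - 22*(-22) - 132 - 22*44) + 48602) = 25828/((66 + 484 - 132 - 968) + 48602) = 25828/(-550 + 48602) = 25828/48052 = 25828*(1/48052) = 6457/12013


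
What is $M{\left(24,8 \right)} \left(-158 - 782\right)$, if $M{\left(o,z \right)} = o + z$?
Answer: $-30080$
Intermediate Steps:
$M{\left(24,8 \right)} \left(-158 - 782\right) = \left(24 + 8\right) \left(-158 - 782\right) = 32 \left(-940\right) = -30080$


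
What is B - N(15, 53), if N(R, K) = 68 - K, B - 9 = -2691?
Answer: -2697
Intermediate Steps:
B = -2682 (B = 9 - 2691 = -2682)
B - N(15, 53) = -2682 - (68 - 1*53) = -2682 - (68 - 53) = -2682 - 1*15 = -2682 - 15 = -2697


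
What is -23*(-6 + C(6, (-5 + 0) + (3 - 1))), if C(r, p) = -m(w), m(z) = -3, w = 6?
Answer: 69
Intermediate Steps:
C(r, p) = 3 (C(r, p) = -1*(-3) = 3)
-23*(-6 + C(6, (-5 + 0) + (3 - 1))) = -23*(-6 + 3) = -23*(-3) = 69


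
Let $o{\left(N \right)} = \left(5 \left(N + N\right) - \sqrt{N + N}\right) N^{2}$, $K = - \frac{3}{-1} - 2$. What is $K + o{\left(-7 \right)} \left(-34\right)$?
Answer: $116621 + 1666 i \sqrt{14} \approx 1.1662 \cdot 10^{5} + 6233.6 i$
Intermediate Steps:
$K = 1$ ($K = \left(-3\right) \left(-1\right) - 2 = 3 - 2 = 1$)
$o{\left(N \right)} = N^{2} \left(10 N - \sqrt{2} \sqrt{N}\right)$ ($o{\left(N \right)} = \left(5 \cdot 2 N - \sqrt{2 N}\right) N^{2} = \left(10 N - \sqrt{2} \sqrt{N}\right) N^{2} = N^{2} \left(10 N - \sqrt{2} \sqrt{N}\right)$)
$K + o{\left(-7 \right)} \left(-34\right) = 1 + \left(10 \left(-7\right)^{3} - \sqrt{2} \left(-7\right)^{\frac{5}{2}}\right) \left(-34\right) = 1 + \left(10 \left(-343\right) - \sqrt{2} \cdot 49 i \sqrt{7}\right) \left(-34\right) = 1 + \left(-3430 - 49 i \sqrt{14}\right) \left(-34\right) = 1 + \left(116620 + 1666 i \sqrt{14}\right) = 116621 + 1666 i \sqrt{14}$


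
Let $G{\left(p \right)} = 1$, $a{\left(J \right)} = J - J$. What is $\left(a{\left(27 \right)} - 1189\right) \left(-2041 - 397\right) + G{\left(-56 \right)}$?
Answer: $2898783$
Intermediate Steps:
$a{\left(J \right)} = 0$
$\left(a{\left(27 \right)} - 1189\right) \left(-2041 - 397\right) + G{\left(-56 \right)} = \left(0 - 1189\right) \left(-2041 - 397\right) + 1 = \left(-1189\right) \left(-2438\right) + 1 = 2898782 + 1 = 2898783$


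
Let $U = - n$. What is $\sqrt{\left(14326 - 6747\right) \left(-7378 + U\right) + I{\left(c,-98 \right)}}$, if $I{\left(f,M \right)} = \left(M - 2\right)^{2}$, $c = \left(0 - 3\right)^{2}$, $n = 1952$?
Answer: $i \sqrt{70702070} \approx 8408.5 i$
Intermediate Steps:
$c = 9$ ($c = \left(-3\right)^{2} = 9$)
$I{\left(f,M \right)} = \left(-2 + M\right)^{2}$
$U = -1952$ ($U = \left(-1\right) 1952 = -1952$)
$\sqrt{\left(14326 - 6747\right) \left(-7378 + U\right) + I{\left(c,-98 \right)}} = \sqrt{\left(14326 - 6747\right) \left(-7378 - 1952\right) + \left(-2 - 98\right)^{2}} = \sqrt{7579 \left(-9330\right) + \left(-100\right)^{2}} = \sqrt{-70712070 + 10000} = \sqrt{-70702070} = i \sqrt{70702070}$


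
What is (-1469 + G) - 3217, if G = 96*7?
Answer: -4014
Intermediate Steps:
G = 672
(-1469 + G) - 3217 = (-1469 + 672) - 3217 = -797 - 3217 = -4014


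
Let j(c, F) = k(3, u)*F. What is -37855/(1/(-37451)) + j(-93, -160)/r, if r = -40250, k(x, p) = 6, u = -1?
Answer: 5706273110221/4025 ≈ 1.4177e+9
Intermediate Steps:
j(c, F) = 6*F
-37855/(1/(-37451)) + j(-93, -160)/r = -37855/(1/(-37451)) + (6*(-160))/(-40250) = -37855/(-1/37451) - 960*(-1/40250) = -37855*(-37451) + 96/4025 = 1417707605 + 96/4025 = 5706273110221/4025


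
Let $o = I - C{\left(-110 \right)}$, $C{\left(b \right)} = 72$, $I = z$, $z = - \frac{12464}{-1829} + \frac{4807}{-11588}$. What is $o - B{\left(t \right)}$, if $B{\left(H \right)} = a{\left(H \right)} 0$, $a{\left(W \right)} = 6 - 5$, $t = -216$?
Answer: $- \frac{1390359715}{21194452} \approx -65.6$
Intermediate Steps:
$z = \frac{135640829}{21194452}$ ($z = \left(-12464\right) \left(- \frac{1}{1829}\right) + 4807 \left(- \frac{1}{11588}\right) = \frac{12464}{1829} - \frac{4807}{11588} = \frac{135640829}{21194452} \approx 6.3998$)
$a{\left(W \right)} = 1$
$I = \frac{135640829}{21194452} \approx 6.3998$
$B{\left(H \right)} = 0$ ($B{\left(H \right)} = 1 \cdot 0 = 0$)
$o = - \frac{1390359715}{21194452}$ ($o = \frac{135640829}{21194452} - 72 = - \frac{1390359715}{21194452} \approx -65.6$)
$o - B{\left(t \right)} = - \frac{1390359715}{21194452} - 0 = - \frac{1390359715}{21194452} + 0 = - \frac{1390359715}{21194452}$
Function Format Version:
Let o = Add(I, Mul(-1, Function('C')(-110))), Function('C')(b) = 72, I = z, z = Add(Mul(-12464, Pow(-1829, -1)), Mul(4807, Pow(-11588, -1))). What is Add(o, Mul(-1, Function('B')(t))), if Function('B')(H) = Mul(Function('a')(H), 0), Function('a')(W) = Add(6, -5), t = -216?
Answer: Rational(-1390359715, 21194452) ≈ -65.600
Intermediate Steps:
z = Rational(135640829, 21194452) (z = Add(Mul(-12464, Rational(-1, 1829)), Mul(4807, Rational(-1, 11588))) = Add(Rational(12464, 1829), Rational(-4807, 11588)) = Rational(135640829, 21194452) ≈ 6.3998)
Function('a')(W) = 1
I = Rational(135640829, 21194452) ≈ 6.3998
Function('B')(H) = 0 (Function('B')(H) = Mul(1, 0) = 0)
o = Rational(-1390359715, 21194452) (o = Add(Rational(135640829, 21194452), Mul(-1, 72)) = Add(Rational(135640829, 21194452), -72) = Rational(-1390359715, 21194452) ≈ -65.600)
Add(o, Mul(-1, Function('B')(t))) = Add(Rational(-1390359715, 21194452), Mul(-1, 0)) = Add(Rational(-1390359715, 21194452), 0) = Rational(-1390359715, 21194452)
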